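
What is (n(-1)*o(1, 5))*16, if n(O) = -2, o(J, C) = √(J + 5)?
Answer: -32*√6 ≈ -78.384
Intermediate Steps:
o(J, C) = √(5 + J)
(n(-1)*o(1, 5))*16 = -2*√(5 + 1)*16 = -2*√6*16 = -32*√6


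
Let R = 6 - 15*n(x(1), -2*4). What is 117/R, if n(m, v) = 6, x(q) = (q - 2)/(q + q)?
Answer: -39/28 ≈ -1.3929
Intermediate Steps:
x(q) = (-2 + q)/(2*q) (x(q) = (-2 + q)/((2*q)) = (-2 + q)*(1/(2*q)) = (-2 + q)/(2*q))
R = -84 (R = 6 - 15*6 = 6 - 90 = -84)
117/R = 117/(-84) = 117*(-1/84) = -39/28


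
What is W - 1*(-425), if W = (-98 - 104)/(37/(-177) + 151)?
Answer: 5653748/13345 ≈ 423.66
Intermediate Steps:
W = -17877/13345 (W = -202/(37*(-1/177) + 151) = -202/(-37/177 + 151) = -202/26690/177 = -202*177/26690 = -17877/13345 ≈ -1.3396)
W - 1*(-425) = -17877/13345 - 1*(-425) = -17877/13345 + 425 = 5653748/13345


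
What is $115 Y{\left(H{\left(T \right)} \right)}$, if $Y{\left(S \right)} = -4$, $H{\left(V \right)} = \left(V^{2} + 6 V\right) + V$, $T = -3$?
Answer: $-460$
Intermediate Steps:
$H{\left(V \right)} = V^{2} + 7 V$
$115 Y{\left(H{\left(T \right)} \right)} = 115 \left(-4\right) = -460$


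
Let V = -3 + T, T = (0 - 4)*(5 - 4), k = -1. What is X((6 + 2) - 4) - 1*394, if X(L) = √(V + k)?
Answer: -394 + 2*I*√2 ≈ -394.0 + 2.8284*I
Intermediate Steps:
T = -4 (T = -4*1 = -4)
V = -7 (V = -3 - 4 = -7)
X(L) = 2*I*√2 (X(L) = √(-7 - 1) = √(-8) = 2*I*√2)
X((6 + 2) - 4) - 1*394 = 2*I*√2 - 1*394 = 2*I*√2 - 394 = -394 + 2*I*√2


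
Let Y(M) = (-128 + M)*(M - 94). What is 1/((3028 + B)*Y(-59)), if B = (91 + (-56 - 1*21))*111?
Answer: 1/131095602 ≈ 7.6280e-9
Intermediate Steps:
Y(M) = (-128 + M)*(-94 + M)
B = 1554 (B = (91 + (-56 - 21))*111 = (91 - 77)*111 = 14*111 = 1554)
1/((3028 + B)*Y(-59)) = 1/((3028 + 1554)*(12032 + (-59)² - 222*(-59))) = 1/(4582*(12032 + 3481 + 13098)) = (1/4582)/28611 = (1/4582)*(1/28611) = 1/131095602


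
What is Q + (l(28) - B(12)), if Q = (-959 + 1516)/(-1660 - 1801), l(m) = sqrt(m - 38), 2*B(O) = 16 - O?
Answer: -7479/3461 + I*sqrt(10) ≈ -2.1609 + 3.1623*I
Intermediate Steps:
B(O) = 8 - O/2 (B(O) = (16 - O)/2 = 8 - O/2)
l(m) = sqrt(-38 + m)
Q = -557/3461 (Q = 557/(-3461) = 557*(-1/3461) = -557/3461 ≈ -0.16094)
Q + (l(28) - B(12)) = -557/3461 + (sqrt(-38 + 28) - (8 - 1/2*12)) = -557/3461 + (sqrt(-10) - (8 - 6)) = -557/3461 + (I*sqrt(10) - 1*2) = -557/3461 + (I*sqrt(10) - 2) = -557/3461 + (-2 + I*sqrt(10)) = -7479/3461 + I*sqrt(10)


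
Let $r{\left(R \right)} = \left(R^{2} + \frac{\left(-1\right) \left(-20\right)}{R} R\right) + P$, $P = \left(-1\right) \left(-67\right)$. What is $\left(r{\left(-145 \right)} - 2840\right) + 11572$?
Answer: $29844$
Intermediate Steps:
$P = 67$
$r{\left(R \right)} = 87 + R^{2}$ ($r{\left(R \right)} = \left(R^{2} + \frac{\left(-1\right) \left(-20\right)}{R} R\right) + 67 = \left(R^{2} + \frac{20}{R} R\right) + 67 = \left(R^{2} + 20\right) + 67 = \left(20 + R^{2}\right) + 67 = 87 + R^{2}$)
$\left(r{\left(-145 \right)} - 2840\right) + 11572 = \left(\left(87 + \left(-145\right)^{2}\right) - 2840\right) + 11572 = \left(\left(87 + 21025\right) - 2840\right) + 11572 = \left(21112 - 2840\right) + 11572 = 18272 + 11572 = 29844$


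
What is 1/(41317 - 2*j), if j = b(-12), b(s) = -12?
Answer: 1/41341 ≈ 2.4189e-5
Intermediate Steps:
j = -12
1/(41317 - 2*j) = 1/(41317 - 2*(-12)) = 1/(41317 + 24) = 1/41341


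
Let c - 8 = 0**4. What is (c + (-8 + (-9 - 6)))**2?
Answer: 225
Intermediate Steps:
c = 8 (c = 8 + 0**4 = 8 + 0 = 8)
(c + (-8 + (-9 - 6)))**2 = (8 + (-8 + (-9 - 6)))**2 = (8 + (-8 - 15))**2 = (8 - 23)**2 = (-15)**2 = 225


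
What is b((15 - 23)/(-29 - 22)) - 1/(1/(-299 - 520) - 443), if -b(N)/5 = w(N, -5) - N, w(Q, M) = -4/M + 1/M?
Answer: -40956665/18503718 ≈ -2.2134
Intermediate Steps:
w(Q, M) = -3/M (w(Q, M) = -4/M + 1/M = -3/M)
b(N) = -3 + 5*N (b(N) = -5*(-3/(-5) - N) = -5*(-3*(-1/5) - N) = -5*(3/5 - N) = -3 + 5*N)
b((15 - 23)/(-29 - 22)) - 1/(1/(-299 - 520) - 443) = (-3 + 5*((15 - 23)/(-29 - 22))) - 1/(1/(-299 - 520) - 443) = (-3 + 5*(-8/(-51))) - 1/(1/(-819) - 443) = (-3 + 5*(-8*(-1/51))) - 1/(-1/819 - 443) = (-3 + 5*(8/51)) - 1/(-362818/819) = (-3 + 40/51) - 1*(-819/362818) = -113/51 + 819/362818 = -40956665/18503718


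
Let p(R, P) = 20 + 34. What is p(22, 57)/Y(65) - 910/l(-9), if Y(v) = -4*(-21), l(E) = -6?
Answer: 6397/42 ≈ 152.31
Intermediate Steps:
Y(v) = 84
p(R, P) = 54
p(22, 57)/Y(65) - 910/l(-9) = 54/84 - 910/(-6) = 54*(1/84) - 910*(-⅙) = 9/14 + 455/3 = 6397/42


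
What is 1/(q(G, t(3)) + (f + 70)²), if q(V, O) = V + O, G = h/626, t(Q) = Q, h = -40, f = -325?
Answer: 313/20353744 ≈ 1.5378e-5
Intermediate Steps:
G = -20/313 (G = -40/626 = -40*1/626 = -20/313 ≈ -0.063898)
q(V, O) = O + V
1/(q(G, t(3)) + (f + 70)²) = 1/((3 - 20/313) + (-325 + 70)²) = 1/(919/313 + (-255)²) = 1/(919/313 + 65025) = 1/(20353744/313) = 313/20353744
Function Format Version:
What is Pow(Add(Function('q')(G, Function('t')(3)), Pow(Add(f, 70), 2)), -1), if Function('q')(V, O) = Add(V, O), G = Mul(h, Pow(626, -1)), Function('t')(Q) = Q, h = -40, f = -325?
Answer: Rational(313, 20353744) ≈ 1.5378e-5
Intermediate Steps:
G = Rational(-20, 313) (G = Mul(-40, Pow(626, -1)) = Mul(-40, Rational(1, 626)) = Rational(-20, 313) ≈ -0.063898)
Function('q')(V, O) = Add(O, V)
Pow(Add(Function('q')(G, Function('t')(3)), Pow(Add(f, 70), 2)), -1) = Pow(Add(Add(3, Rational(-20, 313)), Pow(Add(-325, 70), 2)), -1) = Pow(Add(Rational(919, 313), Pow(-255, 2)), -1) = Pow(Add(Rational(919, 313), 65025), -1) = Pow(Rational(20353744, 313), -1) = Rational(313, 20353744)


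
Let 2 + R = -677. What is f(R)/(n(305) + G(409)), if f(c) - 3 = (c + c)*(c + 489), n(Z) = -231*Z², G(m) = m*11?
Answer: -258023/21484276 ≈ -0.012010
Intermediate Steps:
G(m) = 11*m
R = -679 (R = -2 - 677 = -679)
f(c) = 3 + 2*c*(489 + c) (f(c) = 3 + (c + c)*(c + 489) = 3 + (2*c)*(489 + c) = 3 + 2*c*(489 + c))
f(R)/(n(305) + G(409)) = (3 + 2*(-679)² + 978*(-679))/(-231*305² + 11*409) = (3 + 2*461041 - 664062)/(-231*93025 + 4499) = (3 + 922082 - 664062)/(-21488775 + 4499) = 258023/(-21484276) = 258023*(-1/21484276) = -258023/21484276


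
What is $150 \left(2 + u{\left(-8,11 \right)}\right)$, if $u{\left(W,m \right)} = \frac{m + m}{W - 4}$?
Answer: $25$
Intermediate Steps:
$u{\left(W,m \right)} = \frac{2 m}{-4 + W}$
$150 \left(2 + u{\left(-8,11 \right)}\right) = 150 \left(2 + 2 \cdot 11 \frac{1}{-4 - 8}\right) = 150 \left(2 + 2 \cdot 11 \frac{1}{-12}\right) = 150 \left(2 + 2 \cdot 11 \left(- \frac{1}{12}\right)\right) = 150 \left(2 - \frac{11}{6}\right) = 150 \cdot \frac{1}{6} = 25$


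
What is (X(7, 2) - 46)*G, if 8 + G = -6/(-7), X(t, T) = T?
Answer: 2200/7 ≈ 314.29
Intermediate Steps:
G = -50/7 (G = -8 - 6/(-7) = -8 - 6*(-1)/7 = -8 - 1*(-6/7) = -8 + 6/7 = -50/7 ≈ -7.1429)
(X(7, 2) - 46)*G = (2 - 46)*(-50/7) = -44*(-50/7) = 2200/7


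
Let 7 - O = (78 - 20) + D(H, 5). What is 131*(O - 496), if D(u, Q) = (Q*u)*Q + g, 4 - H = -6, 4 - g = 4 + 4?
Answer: -103883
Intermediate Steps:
g = -4 (g = 4 - (4 + 4) = 4 - 1*8 = 4 - 8 = -4)
H = 10 (H = 4 - 1*(-6) = 4 + 6 = 10)
D(u, Q) = -4 + u*Q² (D(u, Q) = (Q*u)*Q - 4 = u*Q² - 4 = -4 + u*Q²)
O = -297 (O = 7 - ((78 - 20) + (-4 + 10*5²)) = 7 - (58 + (-4 + 10*25)) = 7 - (58 + (-4 + 250)) = 7 - (58 + 246) = 7 - 1*304 = 7 - 304 = -297)
131*(O - 496) = 131*(-297 - 496) = 131*(-793) = -103883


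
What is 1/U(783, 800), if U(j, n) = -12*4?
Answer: -1/48 ≈ -0.020833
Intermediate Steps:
U(j, n) = -48
1/U(783, 800) = 1/(-48) = -1/48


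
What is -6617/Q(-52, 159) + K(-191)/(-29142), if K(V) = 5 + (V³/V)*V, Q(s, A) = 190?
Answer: 188510321/922830 ≈ 204.27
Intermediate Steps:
K(V) = 5 + V³ (K(V) = 5 + V²*V = 5 + V³)
-6617/Q(-52, 159) + K(-191)/(-29142) = -6617/190 + (5 + (-191)³)/(-29142) = -6617*1/190 + (5 - 6967871)*(-1/29142) = -6617/190 - 6967866*(-1/29142) = -6617/190 + 1161311/4857 = 188510321/922830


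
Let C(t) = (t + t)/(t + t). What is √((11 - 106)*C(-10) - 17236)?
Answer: I*√17331 ≈ 131.65*I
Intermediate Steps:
C(t) = 1 (C(t) = (2*t)/((2*t)) = (2*t)*(1/(2*t)) = 1)
√((11 - 106)*C(-10) - 17236) = √((11 - 106)*1 - 17236) = √(-95*1 - 17236) = √(-95 - 17236) = √(-17331) = I*√17331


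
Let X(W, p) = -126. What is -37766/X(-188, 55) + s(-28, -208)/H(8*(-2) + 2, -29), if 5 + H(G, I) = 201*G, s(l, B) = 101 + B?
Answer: 53237918/177597 ≈ 299.77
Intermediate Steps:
H(G, I) = -5 + 201*G
-37766/X(-188, 55) + s(-28, -208)/H(8*(-2) + 2, -29) = -37766/(-126) + (101 - 208)/(-5 + 201*(8*(-2) + 2)) = -37766*(-1/126) - 107/(-5 + 201*(-16 + 2)) = 18883/63 - 107/(-5 + 201*(-14)) = 18883/63 - 107/(-5 - 2814) = 18883/63 - 107/(-2819) = 18883/63 - 107*(-1/2819) = 18883/63 + 107/2819 = 53237918/177597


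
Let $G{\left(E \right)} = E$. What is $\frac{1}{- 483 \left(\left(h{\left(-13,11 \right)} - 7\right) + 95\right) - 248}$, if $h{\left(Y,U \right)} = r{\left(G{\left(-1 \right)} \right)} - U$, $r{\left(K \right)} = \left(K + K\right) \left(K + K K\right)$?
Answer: $- \frac{1}{37439} \approx -2.671 \cdot 10^{-5}$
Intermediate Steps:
$r{\left(K \right)} = 2 K \left(K + K^{2}\right)$
$h{\left(Y,U \right)} = - U$ ($h{\left(Y,U \right)} = 2 \left(-1\right)^{2} \left(1 - 1\right) - U = 2 \cdot 1 \cdot 0 - U = 0 - U = - U$)
$\frac{1}{- 483 \left(\left(h{\left(-13,11 \right)} - 7\right) + 95\right) - 248} = \frac{1}{- 483 \left(\left(\left(-1\right) 11 - 7\right) + 95\right) - 248} = \frac{1}{- 483 \left(\left(-11 - 7\right) + 95\right) - 248} = \frac{1}{- 483 \left(-18 + 95\right) - 248} = \frac{1}{\left(-483\right) 77 - 248} = \frac{1}{-37191 - 248} = \frac{1}{-37439} = - \frac{1}{37439}$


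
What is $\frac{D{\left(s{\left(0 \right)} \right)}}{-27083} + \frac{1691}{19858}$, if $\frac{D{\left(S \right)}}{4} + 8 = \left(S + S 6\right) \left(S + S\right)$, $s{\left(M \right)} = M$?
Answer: $\frac{46432809}{537814214} \approx 0.086336$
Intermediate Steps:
$D{\left(S \right)} = -32 + 56 S^{2}$ ($D{\left(S \right)} = -32 + 4 \left(S + S 6\right) \left(S + S\right) = -32 + 4 \left(S + 6 S\right) 2 S = -32 + 4 \cdot 7 S 2 S = -32 + 4 \cdot 14 S^{2} = -32 + 56 S^{2}$)
$\frac{D{\left(s{\left(0 \right)} \right)}}{-27083} + \frac{1691}{19858} = \frac{-32 + 56 \cdot 0^{2}}{-27083} + \frac{1691}{19858} = \left(-32 + 56 \cdot 0\right) \left(- \frac{1}{27083}\right) + 1691 \cdot \frac{1}{19858} = \left(-32 + 0\right) \left(- \frac{1}{27083}\right) + \frac{1691}{19858} = \left(-32\right) \left(- \frac{1}{27083}\right) + \frac{1691}{19858} = \frac{32}{27083} + \frac{1691}{19858} = \frac{46432809}{537814214}$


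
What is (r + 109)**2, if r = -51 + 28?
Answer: 7396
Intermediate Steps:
r = -23
(r + 109)**2 = (-23 + 109)**2 = 86**2 = 7396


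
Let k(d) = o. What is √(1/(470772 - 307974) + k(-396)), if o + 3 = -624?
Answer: I*√16617499217310/162798 ≈ 25.04*I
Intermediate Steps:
o = -627 (o = -3 - 624 = -627)
k(d) = -627
√(1/(470772 - 307974) + k(-396)) = √(1/(470772 - 307974) - 627) = √(1/162798 - 627) = √(-102074345/162798) = I*√16617499217310/162798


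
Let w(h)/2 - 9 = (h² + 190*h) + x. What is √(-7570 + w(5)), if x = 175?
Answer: 2*I*√1313 ≈ 72.471*I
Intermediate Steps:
w(h) = 368 + 2*h² + 380*h (w(h) = 18 + 2*((h² + 190*h) + 175) = 18 + 2*(175 + h² + 190*h) = 18 + (350 + 2*h² + 380*h) = 368 + 2*h² + 380*h)
√(-7570 + w(5)) = √(-7570 + (368 + 2*5² + 380*5)) = √(-7570 + (368 + 2*25 + 1900)) = √(-7570 + (368 + 50 + 1900)) = √(-7570 + 2318) = √(-5252) = 2*I*√1313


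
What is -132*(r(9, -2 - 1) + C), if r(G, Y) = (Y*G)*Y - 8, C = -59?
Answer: -1848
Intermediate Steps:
r(G, Y) = -8 + G*Y² (r(G, Y) = (G*Y)*Y - 8 = G*Y² - 8 = -8 + G*Y²)
-132*(r(9, -2 - 1) + C) = -132*((-8 + 9*(-2 - 1)²) - 59) = -132*((-8 + 9*(-3)²) - 59) = -132*((-8 + 9*9) - 59) = -132*((-8 + 81) - 59) = -132*(73 - 59) = -132*14 = -1848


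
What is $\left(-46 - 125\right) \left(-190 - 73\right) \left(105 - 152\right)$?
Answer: $-2113731$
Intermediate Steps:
$\left(-46 - 125\right) \left(-190 - 73\right) \left(105 - 152\right) = - 171 \left(\left(-263\right) \left(-47\right)\right) = \left(-171\right) 12361 = -2113731$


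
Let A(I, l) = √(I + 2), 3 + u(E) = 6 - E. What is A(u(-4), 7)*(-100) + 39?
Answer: -261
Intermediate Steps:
u(E) = 3 - E (u(E) = -3 + (6 - E) = 3 - E)
A(I, l) = √(2 + I)
A(u(-4), 7)*(-100) + 39 = √(2 + (3 - 1*(-4)))*(-100) + 39 = √(2 + (3 + 4))*(-100) + 39 = √(2 + 7)*(-100) + 39 = √9*(-100) + 39 = 3*(-100) + 39 = -300 + 39 = -261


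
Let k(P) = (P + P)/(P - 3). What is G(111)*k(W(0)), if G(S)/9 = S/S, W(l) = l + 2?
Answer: -36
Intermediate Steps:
W(l) = 2 + l
k(P) = 2*P/(-3 + P) (k(P) = (2*P)/(-3 + P) = 2*P/(-3 + P))
G(S) = 9 (G(S) = 9*(S/S) = 9*1 = 9)
G(111)*k(W(0)) = 9*(2*(2 + 0)/(-3 + (2 + 0))) = 9*(2*2/(-3 + 2)) = 9*(2*2/(-1)) = 9*(2*2*(-1)) = 9*(-4) = -36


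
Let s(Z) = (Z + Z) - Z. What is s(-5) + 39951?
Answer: 39946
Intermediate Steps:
s(Z) = Z (s(Z) = 2*Z - Z = Z)
s(-5) + 39951 = -5 + 39951 = 39946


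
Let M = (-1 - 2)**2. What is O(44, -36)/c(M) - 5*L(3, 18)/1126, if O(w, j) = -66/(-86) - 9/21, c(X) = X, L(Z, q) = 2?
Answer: 14627/508389 ≈ 0.028771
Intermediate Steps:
M = 9 (M = (-3)**2 = 9)
O(w, j) = 102/301 (O(w, j) = -66*(-1/86) - 9*1/21 = 33/43 - 3/7 = 102/301)
O(44, -36)/c(M) - 5*L(3, 18)/1126 = (102/301)/9 - 5*2/1126 = (102/301)*(1/9) - 10*1/1126 = 34/903 - 5/563 = 14627/508389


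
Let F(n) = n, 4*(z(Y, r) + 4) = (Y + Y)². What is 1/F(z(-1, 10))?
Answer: -⅓ ≈ -0.33333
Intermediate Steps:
z(Y, r) = -4 + Y² (z(Y, r) = -4 + (Y + Y)²/4 = -4 + (2*Y)²/4 = -4 + (4*Y²)/4 = -4 + Y²)
1/F(z(-1, 10)) = 1/(-4 + (-1)²) = 1/(-4 + 1) = 1/(-3) = -⅓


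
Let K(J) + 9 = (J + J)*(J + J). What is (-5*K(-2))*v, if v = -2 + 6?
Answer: -140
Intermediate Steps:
K(J) = -9 + 4*J² (K(J) = -9 + (J + J)*(J + J) = -9 + (2*J)*(2*J) = -9 + 4*J²)
v = 4
(-5*K(-2))*v = -5*(-9 + 4*(-2)²)*4 = -5*(-9 + 4*4)*4 = -5*(-9 + 16)*4 = -5*7*4 = -35*4 = -140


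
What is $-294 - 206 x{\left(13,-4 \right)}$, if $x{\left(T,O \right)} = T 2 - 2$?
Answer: $-5238$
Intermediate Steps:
$x{\left(T,O \right)} = -2 + 2 T$ ($x{\left(T,O \right)} = 2 T - 2 = -2 + 2 T$)
$-294 - 206 x{\left(13,-4 \right)} = -294 - 206 \left(-2 + 2 \cdot 13\right) = -294 - 206 \left(-2 + 26\right) = -294 - 4944 = -5238$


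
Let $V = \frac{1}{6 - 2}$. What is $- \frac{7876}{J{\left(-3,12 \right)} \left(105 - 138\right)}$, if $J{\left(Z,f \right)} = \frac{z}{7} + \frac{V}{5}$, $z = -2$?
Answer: $- \frac{100240}{99} \approx -1012.5$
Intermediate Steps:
$V = \frac{1}{4} \approx 0.25$
$J{\left(Z,f \right)} = - \frac{33}{140}$ ($J{\left(Z,f \right)} = - \frac{2}{7} + \frac{1}{4 \cdot 5} = \left(-2\right) \frac{1}{7} + \frac{1}{4} \cdot \frac{1}{5} = - \frac{2}{7} + \frac{1}{20} = - \frac{33}{140}$)
$- \frac{7876}{J{\left(-3,12 \right)} \left(105 - 138\right)} = - \frac{7876}{\left(- \frac{33}{140}\right) \left(105 - 138\right)} = - \frac{7876}{\left(- \frac{33}{140}\right) \left(-33\right)} = - \frac{7876}{\frac{1089}{140}} = \left(-7876\right) \frac{140}{1089} = - \frac{100240}{99}$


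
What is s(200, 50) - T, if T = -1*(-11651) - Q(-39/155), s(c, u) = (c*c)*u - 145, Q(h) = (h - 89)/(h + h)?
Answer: 77546873/39 ≈ 1.9884e+6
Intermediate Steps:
Q(h) = (-89 + h)/(2*h) (Q(h) = (-89 + h)/((2*h)) = (-89 + h)*(1/(2*h)) = (-89 + h)/(2*h))
s(c, u) = -145 + u*c² (s(c, u) = c²*u - 145 = u*c² - 145 = -145 + u*c²)
T = 447472/39 (T = -1*(-11651) - (-89 - 39/155)/(2*((-39/155))) = 11651 - (-89 - 39*1/155)/(2*((-39*1/155))) = 11651 - (-89 - 39/155)/(2*(-39/155)) = 11651 - (-155)*(-13834)/(2*39*155) = 11651 - 1*6917/39 = 11651 - 6917/39 = 447472/39 ≈ 11474.)
s(200, 50) - T = (-145 + 50*200²) - 1*447472/39 = (-145 + 50*40000) - 447472/39 = (-145 + 2000000) - 447472/39 = 1999855 - 447472/39 = 77546873/39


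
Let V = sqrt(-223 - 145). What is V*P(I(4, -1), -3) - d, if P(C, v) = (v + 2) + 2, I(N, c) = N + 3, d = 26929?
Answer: -26929 + 4*I*sqrt(23) ≈ -26929.0 + 19.183*I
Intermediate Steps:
I(N, c) = 3 + N
P(C, v) = 4 + v (P(C, v) = (2 + v) + 2 = 4 + v)
V = 4*I*sqrt(23) (V = sqrt(-368) = 4*I*sqrt(23) ≈ 19.183*I)
V*P(I(4, -1), -3) - d = (4*I*sqrt(23))*(4 - 3) - 1*26929 = (4*I*sqrt(23))*1 - 26929 = 4*I*sqrt(23) - 26929 = -26929 + 4*I*sqrt(23)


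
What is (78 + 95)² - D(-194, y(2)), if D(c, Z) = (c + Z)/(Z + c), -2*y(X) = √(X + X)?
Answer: 29928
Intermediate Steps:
y(X) = -√2*√X/2 (y(X) = -√(X + X)/2 = -√2*√X/2)
D(c, Z) = 1 (D(c, Z) = (Z + c)/(Z + c) = 1)
(78 + 95)² - D(-194, y(2)) = (78 + 95)² - 1*1 = 173² - 1 = 29929 - 1 = 29928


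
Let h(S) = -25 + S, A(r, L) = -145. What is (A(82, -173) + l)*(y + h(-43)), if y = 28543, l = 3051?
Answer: 82748350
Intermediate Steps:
(A(82, -173) + l)*(y + h(-43)) = (-145 + 3051)*(28543 + (-25 - 43)) = 2906*(28543 - 68) = 2906*28475 = 82748350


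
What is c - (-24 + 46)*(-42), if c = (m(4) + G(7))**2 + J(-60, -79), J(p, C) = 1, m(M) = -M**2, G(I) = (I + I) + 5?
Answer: 934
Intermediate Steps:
G(I) = 5 + 2*I (G(I) = 2*I + 5 = 5 + 2*I)
c = 10 (c = (-1*4**2 + (5 + 2*7))**2 + 1 = (-1*16 + (5 + 14))**2 + 1 = (-16 + 19)**2 + 1 = 3**2 + 1 = 9 + 1 = 10)
c - (-24 + 46)*(-42) = 10 - (-24 + 46)*(-42) = 10 - 22*(-42) = 10 - 1*(-924) = 10 + 924 = 934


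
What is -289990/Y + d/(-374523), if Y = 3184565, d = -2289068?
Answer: 1436215582130/238538567499 ≈ 6.0209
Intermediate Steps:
-289990/Y + d/(-374523) = -289990/3184565 - 2289068/(-374523) = -289990*1/3184565 - 2289068*(-1/374523) = -57998/636913 + 2289068/374523 = 1436215582130/238538567499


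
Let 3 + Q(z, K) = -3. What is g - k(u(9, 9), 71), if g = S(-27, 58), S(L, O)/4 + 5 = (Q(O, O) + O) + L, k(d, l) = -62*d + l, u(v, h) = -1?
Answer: -53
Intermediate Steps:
Q(z, K) = -6 (Q(z, K) = -3 - 3 = -6)
k(d, l) = l - 62*d
S(L, O) = -44 + 4*L + 4*O (S(L, O) = -20 + 4*((-6 + O) + L) = -20 + 4*(-6 + L + O) = -20 + (-24 + 4*L + 4*O) = -44 + 4*L + 4*O)
g = 80 (g = -44 + 4*(-27) + 4*58 = -44 - 108 + 232 = 80)
g - k(u(9, 9), 71) = 80 - (71 - 62*(-1)) = 80 - (71 + 62) = 80 - 1*133 = 80 - 133 = -53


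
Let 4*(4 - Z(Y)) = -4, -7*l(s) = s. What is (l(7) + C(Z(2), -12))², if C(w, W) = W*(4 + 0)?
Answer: 2401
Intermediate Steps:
l(s) = -s/7
Z(Y) = 5 (Z(Y) = 4 - ¼*(-4) = 4 + 1 = 5)
C(w, W) = 4*W (C(w, W) = W*4 = 4*W)
(l(7) + C(Z(2), -12))² = (-⅐*7 + 4*(-12))² = (-1 - 48)² = (-49)² = 2401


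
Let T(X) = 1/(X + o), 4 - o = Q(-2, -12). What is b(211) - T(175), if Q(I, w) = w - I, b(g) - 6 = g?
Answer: 41012/189 ≈ 216.99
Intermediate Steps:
b(g) = 6 + g
o = 14 (o = 4 - (-12 - 1*(-2)) = 4 - (-12 + 2) = 4 - 1*(-10) = 4 + 10 = 14)
T(X) = 1/(14 + X) (T(X) = 1/(X + 14) = 1/(14 + X))
b(211) - T(175) = (6 + 211) - 1/(14 + 175) = 217 - 1/189 = 41012/189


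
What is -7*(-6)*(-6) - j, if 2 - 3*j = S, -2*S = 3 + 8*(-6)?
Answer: -1471/6 ≈ -245.17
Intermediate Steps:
S = 45/2 (S = -(3 + 8*(-6))/2 = -(3 - 48)/2 = -1/2*(-45) = 45/2 ≈ 22.500)
j = -41/6 (j = 2/3 - 1/3*45/2 = 2/3 - 15/2 = -41/6 ≈ -6.8333)
-7*(-6)*(-6) - j = -7*(-6)*(-6) - 1*(-41/6) = 42*(-6) + 41/6 = -252 + 41/6 = -1471/6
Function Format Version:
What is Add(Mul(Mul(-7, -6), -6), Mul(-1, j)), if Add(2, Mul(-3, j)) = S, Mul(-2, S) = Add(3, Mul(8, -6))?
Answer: Rational(-1471, 6) ≈ -245.17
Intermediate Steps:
S = Rational(45, 2) (S = Mul(Rational(-1, 2), Add(3, Mul(8, -6))) = Mul(Rational(-1, 2), Add(3, -48)) = Mul(Rational(-1, 2), -45) = Rational(45, 2) ≈ 22.500)
j = Rational(-41, 6) (j = Add(Rational(2, 3), Mul(Rational(-1, 3), Rational(45, 2))) = Add(Rational(2, 3), Rational(-15, 2)) = Rational(-41, 6) ≈ -6.8333)
Add(Mul(Mul(-7, -6), -6), Mul(-1, j)) = Add(Mul(Mul(-7, -6), -6), Mul(-1, Rational(-41, 6))) = Add(Mul(42, -6), Rational(41, 6)) = Add(-252, Rational(41, 6)) = Rational(-1471, 6)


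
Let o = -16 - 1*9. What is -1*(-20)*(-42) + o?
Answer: -865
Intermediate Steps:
o = -25 (o = -16 - 9 = -25)
-1*(-20)*(-42) + o = -1*(-20)*(-42) - 25 = 20*(-42) - 25 = -840 - 25 = -865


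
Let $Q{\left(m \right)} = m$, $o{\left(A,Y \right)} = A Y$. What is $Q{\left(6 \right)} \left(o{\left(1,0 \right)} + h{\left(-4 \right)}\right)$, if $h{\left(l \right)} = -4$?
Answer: $-24$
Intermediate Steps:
$Q{\left(6 \right)} \left(o{\left(1,0 \right)} + h{\left(-4 \right)}\right) = 6 \left(1 \cdot 0 - 4\right) = 6 \left(0 - 4\right) = 6 \left(-4\right) = -24$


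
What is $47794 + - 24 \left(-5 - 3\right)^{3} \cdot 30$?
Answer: $416434$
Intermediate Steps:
$47794 + - 24 \left(-5 - 3\right)^{3} \cdot 30 = 47794 + - 24 \left(-8\right)^{3} \cdot 30 = 47794 + \left(-24\right) \left(-512\right) 30 = 47794 + 12288 \cdot 30 = 47794 + 368640 = 416434$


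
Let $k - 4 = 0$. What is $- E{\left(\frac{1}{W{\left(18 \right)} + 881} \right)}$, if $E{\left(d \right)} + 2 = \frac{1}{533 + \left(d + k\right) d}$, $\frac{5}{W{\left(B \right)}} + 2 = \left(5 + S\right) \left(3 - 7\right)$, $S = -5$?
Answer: $\frac{3287735305}{1645411177} \approx 1.9981$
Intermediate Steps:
$k = 4$ ($k = 4 + 0 = 4$)
$W{\left(B \right)} = - \frac{5}{2}$ ($W{\left(B \right)} = \frac{5}{-2 + \left(5 - 5\right) \left(3 - 7\right)} = \frac{5}{-2 + 0 \left(-4\right)} = \frac{5}{-2 + 0} = \frac{5}{-2} = 5 \left(- \frac{1}{2}\right) = - \frac{5}{2}$)
$E{\left(d \right)} = -2 + \frac{1}{533 + d \left(4 + d\right)}$ ($E{\left(d \right)} = -2 + \frac{1}{533 + \left(d + 4\right) d} = -2 + \frac{1}{533 + \left(4 + d\right) d} = -2 + \frac{1}{533 + d \left(4 + d\right)}$)
$- E{\left(\frac{1}{W{\left(18 \right)} + 881} \right)} = - \frac{-1065 - \frac{8}{- \frac{5}{2} + 881} - 2 \left(\frac{1}{- \frac{5}{2} + 881}\right)^{2}}{533 + \left(\frac{1}{- \frac{5}{2} + 881}\right)^{2} + \frac{4}{- \frac{5}{2} + 881}} = - \frac{-1065 - \frac{8}{\frac{1757}{2}} - 2 \left(\frac{1}{\frac{1757}{2}}\right)^{2}}{533 + \left(\frac{1}{\frac{1757}{2}}\right)^{2} + \frac{4}{\frac{1757}{2}}} = - \frac{-1065 - \frac{16}{1757} - 2 \left(\frac{2}{1757}\right)^{2}}{533 + \left(\frac{2}{1757}\right)^{2} + 4 \cdot \frac{2}{1757}} = - \frac{-1065 - \frac{16}{1757} - \frac{8}{3087049}}{533 + \frac{4}{3087049} + \frac{8}{1757}} = - \frac{-1065 - \frac{16}{1757} - \frac{8}{3087049}}{\frac{1645411177}{3087049}} = - \frac{3087049 \left(-3287735305\right)}{1645411177 \cdot 3087049} = \left(-1\right) \left(- \frac{3287735305}{1645411177}\right) = \frac{3287735305}{1645411177}$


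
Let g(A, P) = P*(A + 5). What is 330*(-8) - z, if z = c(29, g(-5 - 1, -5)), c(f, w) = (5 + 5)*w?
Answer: -2690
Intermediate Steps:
g(A, P) = P*(5 + A)
c(f, w) = 10*w
z = 50 (z = 10*(-5*(5 + (-5 - 1))) = 10*(-5*(5 - 6)) = 10*(-5*(-1)) = 10*5 = 50)
330*(-8) - z = 330*(-8) - 1*50 = -2640 - 50 = -2690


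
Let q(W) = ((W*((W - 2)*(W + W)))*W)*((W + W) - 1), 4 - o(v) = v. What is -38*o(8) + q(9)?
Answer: 173654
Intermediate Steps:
o(v) = 4 - v
q(W) = 2*W³*(-1 + 2*W)*(-2 + W) (q(W) = ((W*((-2 + W)*(2*W)))*W)*(2*W - 1) = ((W*(2*W*(-2 + W)))*W)*(-1 + 2*W) = ((2*W²*(-2 + W))*W)*(-1 + 2*W) = (2*W³*(-2 + W))*(-1 + 2*W) = 2*W³*(-1 + 2*W)*(-2 + W))
-38*o(8) + q(9) = -38*(4 - 1*8) + 9³*(4 - 10*9 + 4*9²) = -38*(4 - 8) + 729*(4 - 90 + 4*81) = -38*(-4) + 729*(4 - 90 + 324) = 152 + 729*238 = 152 + 173502 = 173654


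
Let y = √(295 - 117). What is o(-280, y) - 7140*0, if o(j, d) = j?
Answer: -280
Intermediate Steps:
y = √178 ≈ 13.342
o(-280, y) - 7140*0 = -280 - 7140*0 = -280 - 1*0 = -280 + 0 = -280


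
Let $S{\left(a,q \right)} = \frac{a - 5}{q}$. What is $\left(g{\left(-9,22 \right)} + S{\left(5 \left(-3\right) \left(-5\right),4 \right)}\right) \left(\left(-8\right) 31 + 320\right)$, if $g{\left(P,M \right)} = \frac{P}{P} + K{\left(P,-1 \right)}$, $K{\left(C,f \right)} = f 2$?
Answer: $1188$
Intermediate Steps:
$K{\left(C,f \right)} = 2 f$
$S{\left(a,q \right)} = \frac{-5 + a}{q}$
$g{\left(P,M \right)} = -1$ ($g{\left(P,M \right)} = \frac{P}{P} + 2 \left(-1\right) = 1 - 2 = -1$)
$\left(g{\left(-9,22 \right)} + S{\left(5 \left(-3\right) \left(-5\right),4 \right)}\right) \left(\left(-8\right) 31 + 320\right) = \left(-1 + \frac{-5 + 5 \left(-3\right) \left(-5\right)}{4}\right) \left(\left(-8\right) 31 + 320\right) = \left(-1 + \frac{-5 - -75}{4}\right) \left(-248 + 320\right) = \left(-1 + \frac{-5 + 75}{4}\right) 72 = \left(-1 + \frac{1}{4} \cdot 70\right) 72 = \left(-1 + \frac{35}{2}\right) 72 = \frac{33}{2} \cdot 72 = 1188$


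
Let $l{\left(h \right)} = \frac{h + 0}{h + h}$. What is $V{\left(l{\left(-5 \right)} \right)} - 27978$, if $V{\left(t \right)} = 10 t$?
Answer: $-27973$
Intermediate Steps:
$l{\left(h \right)} = \frac{1}{2}$ ($l{\left(h \right)} = \frac{h}{2 h} = h \frac{1}{2 h} = \frac{1}{2}$)
$V{\left(l{\left(-5 \right)} \right)} - 27978 = 10 \cdot \frac{1}{2} - 27978 = 5 - 27978 = -27973$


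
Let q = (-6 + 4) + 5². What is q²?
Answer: 529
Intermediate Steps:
q = 23 (q = -2 + 25 = 23)
q² = 23² = 529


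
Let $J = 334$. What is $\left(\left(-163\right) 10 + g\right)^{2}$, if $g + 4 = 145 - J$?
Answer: $3323329$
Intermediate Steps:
$g = -193$ ($g = -4 + \left(145 - 334\right) = -4 - 189 = -193$)
$\left(\left(-163\right) 10 + g\right)^{2} = \left(\left(-163\right) 10 - 193\right)^{2} = \left(-1630 - 193\right)^{2} = \left(-1823\right)^{2} = 3323329$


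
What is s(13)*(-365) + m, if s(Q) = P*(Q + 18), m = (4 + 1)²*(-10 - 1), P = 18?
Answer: -203945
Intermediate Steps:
m = -275 (m = 5²*(-11) = 25*(-11) = -275)
s(Q) = 324 + 18*Q (s(Q) = 18*(Q + 18) = 18*(18 + Q) = 324 + 18*Q)
s(13)*(-365) + m = (324 + 18*13)*(-365) - 275 = (324 + 234)*(-365) - 275 = 558*(-365) - 275 = -203670 - 275 = -203945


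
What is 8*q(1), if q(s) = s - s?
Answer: 0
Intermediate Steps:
q(s) = 0
8*q(1) = 8*0 = 0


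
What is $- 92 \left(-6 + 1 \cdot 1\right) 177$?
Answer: $81420$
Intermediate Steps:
$- 92 \left(-6 + 1 \cdot 1\right) 177 = - 92 \left(-6 + 1\right) 177 = \left(-92\right) \left(-5\right) 177 = 460 \cdot 177 = 81420$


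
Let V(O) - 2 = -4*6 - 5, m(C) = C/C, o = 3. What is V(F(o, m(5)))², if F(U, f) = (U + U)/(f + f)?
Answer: 729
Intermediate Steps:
m(C) = 1
F(U, f) = U/f (F(U, f) = (2*U)/((2*f)) = (2*U)*(1/(2*f)) = U/f)
V(O) = -27 (V(O) = 2 + (-4*6 - 5) = 2 + (-24 - 5) = 2 - 29 = -27)
V(F(o, m(5)))² = (-27)² = 729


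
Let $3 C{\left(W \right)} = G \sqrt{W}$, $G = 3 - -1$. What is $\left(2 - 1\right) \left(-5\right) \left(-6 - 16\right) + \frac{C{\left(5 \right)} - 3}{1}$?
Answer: $107 + \frac{4 \sqrt{5}}{3} \approx 109.98$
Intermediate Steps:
$G = 4$ ($G = 3 + 1 = 4$)
$C{\left(W \right)} = \frac{4 \sqrt{W}}{3}$
$\left(2 - 1\right) \left(-5\right) \left(-6 - 16\right) + \frac{C{\left(5 \right)} - 3}{1} = \left(2 - 1\right) \left(-5\right) \left(-6 - 16\right) + \frac{\frac{4 \sqrt{5}}{3} - 3}{1} = 1 \left(-5\right) \left(-22\right) + \left(-3 + \frac{4 \sqrt{5}}{3}\right) 1 = \left(-5\right) \left(-22\right) - \left(3 - \frac{4 \sqrt{5}}{3}\right) = 110 - \left(3 - \frac{4 \sqrt{5}}{3}\right) = 107 + \frac{4 \sqrt{5}}{3}$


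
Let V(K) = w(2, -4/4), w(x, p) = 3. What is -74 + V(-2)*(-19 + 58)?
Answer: 43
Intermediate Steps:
V(K) = 3
-74 + V(-2)*(-19 + 58) = -74 + 3*(-19 + 58) = -74 + 3*39 = -74 + 117 = 43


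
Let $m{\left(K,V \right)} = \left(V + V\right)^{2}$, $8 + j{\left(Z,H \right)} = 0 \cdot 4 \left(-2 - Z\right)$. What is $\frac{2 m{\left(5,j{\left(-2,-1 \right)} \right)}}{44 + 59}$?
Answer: $\frac{512}{103} \approx 4.9709$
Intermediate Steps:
$j{\left(Z,H \right)} = -8$ ($j{\left(Z,H \right)} = -8 + 0 \cdot 4 \left(-2 - Z\right) = -8 + 0 \left(-2 - Z\right) = -8 + 0 = -8$)
$m{\left(K,V \right)} = 4 V^{2}$ ($m{\left(K,V \right)} = \left(2 V\right)^{2} = 4 V^{2}$)
$\frac{2 m{\left(5,j{\left(-2,-1 \right)} \right)}}{44 + 59} = \frac{2 \cdot 4 \left(-8\right)^{2}}{44 + 59} = \frac{2 \cdot 4 \cdot 64}{103} = 2 \cdot 256 \cdot \frac{1}{103} = 512 \cdot \frac{1}{103} = \frac{512}{103}$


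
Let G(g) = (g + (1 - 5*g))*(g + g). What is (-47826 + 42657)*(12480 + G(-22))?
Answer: -44267316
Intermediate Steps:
G(g) = 2*g*(1 - 4*g) (G(g) = (1 - 4*g)*(2*g) = 2*g*(1 - 4*g))
(-47826 + 42657)*(12480 + G(-22)) = (-47826 + 42657)*(12480 + 2*(-22)*(1 - 4*(-22))) = -5169*(12480 + 2*(-22)*(1 + 88)) = -5169*(12480 + 2*(-22)*89) = -5169*(12480 - 3916) = -5169*8564 = -44267316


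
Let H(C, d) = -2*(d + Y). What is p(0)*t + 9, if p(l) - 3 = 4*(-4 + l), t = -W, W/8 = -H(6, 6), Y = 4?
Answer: 2089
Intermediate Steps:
H(C, d) = -8 - 2*d (H(C, d) = -2*(d + 4) = -2*(4 + d) = -8 - 2*d)
W = 160 (W = 8*(-(-8 - 2*6)) = 8*(-(-8 - 12)) = 8*(-1*(-20)) = 8*20 = 160)
t = -160 (t = -1*160 = -160)
p(l) = -13 + 4*l (p(l) = 3 + 4*(-4 + l) = 3 + (-16 + 4*l) = -13 + 4*l)
p(0)*t + 9 = (-13 + 4*0)*(-160) + 9 = (-13 + 0)*(-160) + 9 = -13*(-160) + 9 = 2080 + 9 = 2089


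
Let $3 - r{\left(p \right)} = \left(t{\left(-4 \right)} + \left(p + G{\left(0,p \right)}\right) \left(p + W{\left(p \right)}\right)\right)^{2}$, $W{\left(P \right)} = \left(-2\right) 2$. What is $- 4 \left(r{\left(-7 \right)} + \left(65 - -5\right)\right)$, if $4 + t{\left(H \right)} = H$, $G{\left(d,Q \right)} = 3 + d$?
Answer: $4892$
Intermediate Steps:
$W{\left(P \right)} = -4$
$t{\left(H \right)} = -4 + H$
$r{\left(p \right)} = 3 - \left(-8 + \left(-4 + p\right) \left(3 + p\right)\right)^{2}$ ($r{\left(p \right)} = 3 - \left(\left(-4 - 4\right) + \left(p + \left(3 + 0\right)\right) \left(p - 4\right)\right)^{2} = 3 - \left(-8 + \left(p + 3\right) \left(-4 + p\right)\right)^{2} = 3 - \left(-8 + \left(3 + p\right) \left(-4 + p\right)\right)^{2} = 3 - \left(-8 + \left(-4 + p\right) \left(3 + p\right)\right)^{2}$)
$- 4 \left(r{\left(-7 \right)} + \left(65 - -5\right)\right) = - 4 \left(\left(3 - \left(20 - 7 - \left(-7\right)^{2}\right)^{2}\right) + \left(65 - -5\right)\right) = - 4 \left(\left(3 - \left(20 - 7 - 49\right)^{2}\right) + \left(65 + 5\right)\right) = - 4 \left(\left(3 - \left(20 - 7 - 49\right)^{2}\right) + 70\right) = - 4 \left(\left(3 - \left(-36\right)^{2}\right) + 70\right) = - 4 \left(\left(3 - 1296\right) + 70\right) = - 4 \left(-1293 + 70\right) = \left(-4\right) \left(-1223\right) = 4892$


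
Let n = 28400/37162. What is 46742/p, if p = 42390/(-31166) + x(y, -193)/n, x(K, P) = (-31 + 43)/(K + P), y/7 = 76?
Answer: -292189872073900/8212826527 ≈ -35577.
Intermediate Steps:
n = 14200/18581 (n = 28400*(1/37162) = 14200/18581 ≈ 0.76422)
y = 532 (y = 7*76 = 532)
x(K, P) = 12/(K + P)
p = -8212826527/6251120450 (p = 42390/(-31166) + (12/(532 - 193))/(14200/18581) = 42390*(-1/31166) + (12/339)*(18581/14200) = -21195/15583 + (12*(1/339))*(18581/14200) = -21195/15583 + (4/113)*(18581/14200) = -21195/15583 + 18581/401150 = -8212826527/6251120450 ≈ -1.3138)
46742/p = 46742/(-8212826527/6251120450) = 46742*(-6251120450/8212826527) = -292189872073900/8212826527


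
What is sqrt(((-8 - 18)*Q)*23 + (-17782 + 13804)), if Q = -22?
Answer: sqrt(9178) ≈ 95.802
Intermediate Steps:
sqrt(((-8 - 18)*Q)*23 + (-17782 + 13804)) = sqrt(((-8 - 18)*(-22))*23 + (-17782 + 13804)) = sqrt(-26*(-22)*23 - 3978) = sqrt(572*23 - 3978) = sqrt(13156 - 3978) = sqrt(9178)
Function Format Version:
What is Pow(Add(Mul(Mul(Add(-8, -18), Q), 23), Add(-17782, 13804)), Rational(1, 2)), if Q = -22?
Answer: Pow(9178, Rational(1, 2)) ≈ 95.802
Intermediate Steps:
Pow(Add(Mul(Mul(Add(-8, -18), Q), 23), Add(-17782, 13804)), Rational(1, 2)) = Pow(Add(Mul(Mul(Add(-8, -18), -22), 23), Add(-17782, 13804)), Rational(1, 2)) = Pow(Add(Mul(Mul(-26, -22), 23), -3978), Rational(1, 2)) = Pow(Add(Mul(572, 23), -3978), Rational(1, 2)) = Pow(Add(13156, -3978), Rational(1, 2)) = Pow(9178, Rational(1, 2))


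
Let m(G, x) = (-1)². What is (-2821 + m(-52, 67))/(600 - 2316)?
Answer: 235/143 ≈ 1.6434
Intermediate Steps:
m(G, x) = 1
(-2821 + m(-52, 67))/(600 - 2316) = (-2821 + 1)/(600 - 2316) = -2820/(-1716) = -2820*(-1/1716) = 235/143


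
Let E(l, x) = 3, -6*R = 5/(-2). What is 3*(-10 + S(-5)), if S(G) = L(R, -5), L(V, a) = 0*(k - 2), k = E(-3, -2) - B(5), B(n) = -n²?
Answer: -30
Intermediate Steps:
R = 5/12 (R = -5/(6*(-2)) = -5*(-1)/(6*2) = -⅙*(-5/2) = 5/12 ≈ 0.41667)
k = 28 (k = 3 - (-1)*5² = 3 - (-1)*25 = 3 - 1*(-25) = 3 + 25 = 28)
L(V, a) = 0 (L(V, a) = 0*(28 - 2) = 0*26 = 0)
S(G) = 0
3*(-10 + S(-5)) = 3*(-10 + 0) = 3*(-10) = -30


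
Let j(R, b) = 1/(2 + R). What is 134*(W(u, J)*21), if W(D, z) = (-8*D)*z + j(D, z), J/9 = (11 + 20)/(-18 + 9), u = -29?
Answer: -182145530/9 ≈ -2.0238e+7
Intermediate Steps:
J = -31 (J = 9*((11 + 20)/(-18 + 9)) = 9*(31/(-9)) = 9*(31*(-⅑)) = 9*(-31/9) = -31)
W(D, z) = 1/(2 + D) - 8*D*z (W(D, z) = (-8*D)*z + 1/(2 + D) = -8*D*z + 1/(2 + D) = 1/(2 + D) - 8*D*z)
134*(W(u, J)*21) = 134*(((1 - 8*(-29)*(-31)*(2 - 29))/(2 - 29))*21) = 134*(((1 - 8*(-29)*(-31)*(-27))/(-27))*21) = 134*(-(1 + 194184)/27*21) = 134*(-1/27*194185*21) = 134*(-194185/27*21) = 134*(-1359295/9) = -182145530/9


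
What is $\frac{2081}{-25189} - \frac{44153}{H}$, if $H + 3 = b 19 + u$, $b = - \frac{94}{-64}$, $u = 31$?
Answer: $- \frac{35593160253}{45063121} \approx -789.85$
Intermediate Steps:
$b = \frac{47}{32}$ ($b = \left(-94\right) \left(- \frac{1}{64}\right) = \frac{47}{32} \approx 1.4688$)
$H = \frac{1789}{32}$ ($H = -3 + \left(\frac{47}{32} \cdot 19 + 31\right) = -3 + \left(\frac{893}{32} + 31\right) = -3 + \frac{1885}{32} = \frac{1789}{32} \approx 55.906$)
$\frac{2081}{-25189} - \frac{44153}{H} = \frac{2081}{-25189} - \frac{44153}{\frac{1789}{32}} = 2081 \left(- \frac{1}{25189}\right) - \frac{1412896}{1789} = - \frac{2081}{25189} - \frac{1412896}{1789} = - \frac{35593160253}{45063121}$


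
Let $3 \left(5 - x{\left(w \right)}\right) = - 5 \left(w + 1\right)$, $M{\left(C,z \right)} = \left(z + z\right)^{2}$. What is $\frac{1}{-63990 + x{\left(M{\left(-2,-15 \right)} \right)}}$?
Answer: $- \frac{3}{187450} \approx -1.6004 \cdot 10^{-5}$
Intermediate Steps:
$M{\left(C,z \right)} = 4 z^{2}$ ($M{\left(C,z \right)} = \left(2 z\right)^{2} = 4 z^{2}$)
$x{\left(w \right)} = \frac{20}{3} + \frac{5 w}{3}$ ($x{\left(w \right)} = 5 - \frac{\left(-5\right) \left(w + 1\right)}{3} = 5 - \frac{\left(-5\right) \left(1 + w\right)}{3} = 5 - \frac{-5 - 5 w}{3} = 5 + \left(\frac{5}{3} + \frac{5 w}{3}\right) = \frac{20}{3} + \frac{5 w}{3}$)
$\frac{1}{-63990 + x{\left(M{\left(-2,-15 \right)} \right)}} = \frac{1}{-63990 + \left(\frac{20}{3} + \frac{5 \cdot 4 \left(-15\right)^{2}}{3}\right)} = \frac{1}{-63990 + \left(\frac{20}{3} + \frac{5 \cdot 4 \cdot 225}{3}\right)} = \frac{1}{-63990 + \left(\frac{20}{3} + \frac{5}{3} \cdot 900\right)} = \frac{1}{-63990 + \left(\frac{20}{3} + 1500\right)} = \frac{1}{-63990 + \frac{4520}{3}} = \frac{1}{- \frac{187450}{3}} = - \frac{3}{187450}$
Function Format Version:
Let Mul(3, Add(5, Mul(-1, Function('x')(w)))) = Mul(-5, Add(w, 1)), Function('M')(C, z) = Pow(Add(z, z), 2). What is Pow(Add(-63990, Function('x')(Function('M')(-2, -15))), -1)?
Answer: Rational(-3, 187450) ≈ -1.6004e-5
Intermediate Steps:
Function('M')(C, z) = Mul(4, Pow(z, 2)) (Function('M')(C, z) = Pow(Mul(2, z), 2) = Mul(4, Pow(z, 2)))
Function('x')(w) = Add(Rational(20, 3), Mul(Rational(5, 3), w)) (Function('x')(w) = Add(5, Mul(Rational(-1, 3), Mul(-5, Add(w, 1)))) = Add(5, Mul(Rational(-1, 3), Mul(-5, Add(1, w)))) = Add(5, Mul(Rational(-1, 3), Add(-5, Mul(-5, w)))) = Add(5, Add(Rational(5, 3), Mul(Rational(5, 3), w))) = Add(Rational(20, 3), Mul(Rational(5, 3), w)))
Pow(Add(-63990, Function('x')(Function('M')(-2, -15))), -1) = Pow(Add(-63990, Add(Rational(20, 3), Mul(Rational(5, 3), Mul(4, Pow(-15, 2))))), -1) = Pow(Add(-63990, Add(Rational(20, 3), Mul(Rational(5, 3), Mul(4, 225)))), -1) = Pow(Add(-63990, Add(Rational(20, 3), Mul(Rational(5, 3), 900))), -1) = Pow(Add(-63990, Add(Rational(20, 3), 1500)), -1) = Pow(Add(-63990, Rational(4520, 3)), -1) = Pow(Rational(-187450, 3), -1) = Rational(-3, 187450)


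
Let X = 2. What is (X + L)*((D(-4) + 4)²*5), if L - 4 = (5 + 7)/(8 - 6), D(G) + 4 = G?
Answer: 960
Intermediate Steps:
D(G) = -4 + G
L = 10 (L = 4 + (5 + 7)/(8 - 6) = 4 + 12/2 = 4 + 12*(½) = 4 + 6 = 10)
(X + L)*((D(-4) + 4)²*5) = (2 + 10)*(((-4 - 4) + 4)²*5) = 12*((-8 + 4)²*5) = 12*((-4)²*5) = 12*(16*5) = 12*80 = 960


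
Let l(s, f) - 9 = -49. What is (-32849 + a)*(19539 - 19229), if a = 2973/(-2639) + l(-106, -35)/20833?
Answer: -559873575436920/54978287 ≈ -1.0184e+7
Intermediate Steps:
l(s, f) = -40 (l(s, f) = 9 - 49 = -40)
a = -62042069/54978287 (a = 2973/(-2639) - 40/20833 = 2973*(-1/2639) - 40*1/20833 = -2973/2639 - 40/20833 = -62042069/54978287 ≈ -1.1285)
(-32849 + a)*(19539 - 19229) = (-32849 - 62042069/54978287)*(19539 - 19229) = -1806043791732/54978287*310 = -559873575436920/54978287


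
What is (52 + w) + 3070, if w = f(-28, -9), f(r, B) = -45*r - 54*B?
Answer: 4868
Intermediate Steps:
f(r, B) = -54*B - 45*r
w = 1746 (w = -54*(-9) - 45*(-28) = 486 + 1260 = 1746)
(52 + w) + 3070 = (52 + 1746) + 3070 = 1798 + 3070 = 4868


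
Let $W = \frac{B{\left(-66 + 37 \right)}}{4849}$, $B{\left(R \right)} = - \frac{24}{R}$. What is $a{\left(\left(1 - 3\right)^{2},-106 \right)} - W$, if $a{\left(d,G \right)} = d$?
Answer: $\frac{562460}{140621} \approx 3.9998$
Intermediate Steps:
$W = \frac{24}{140621}$ ($W = \frac{\left(-24\right) \frac{1}{-66 + 37}}{4849} = - \frac{24}{-29} \cdot \frac{1}{4849} = \left(-24\right) \left(- \frac{1}{29}\right) \frac{1}{4849} = \frac{24}{29} \cdot \frac{1}{4849} = \frac{24}{140621} \approx 0.00017067$)
$a{\left(\left(1 - 3\right)^{2},-106 \right)} - W = \left(1 - 3\right)^{2} - \frac{24}{140621} = \left(-2\right)^{2} - \frac{24}{140621} = 4 - \frac{24}{140621} = \frac{562460}{140621}$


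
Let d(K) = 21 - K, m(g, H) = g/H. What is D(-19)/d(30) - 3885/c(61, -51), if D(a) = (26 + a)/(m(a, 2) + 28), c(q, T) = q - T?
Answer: -185039/5328 ≈ -34.730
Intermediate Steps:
D(a) = (26 + a)/(28 + a/2) (D(a) = (26 + a)/(a/2 + 28) = (26 + a)/(28 + a/2))
D(-19)/d(30) - 3885/c(61, -51) = (2*(26 - 19)/(56 - 19))/(21 - 1*30) - 3885/(61 - 1*(-51)) = (2*7/37)/(21 - 30) - 3885/(61 + 51) = (2*(1/37)*7)/(-9) - 3885/112 = (14/37)*(-1/9) - 3885*1/112 = -14/333 - 555/16 = -185039/5328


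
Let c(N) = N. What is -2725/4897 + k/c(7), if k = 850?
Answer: 4143375/34279 ≈ 120.87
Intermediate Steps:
-2725/4897 + k/c(7) = -2725/4897 + 850/7 = 4143375/34279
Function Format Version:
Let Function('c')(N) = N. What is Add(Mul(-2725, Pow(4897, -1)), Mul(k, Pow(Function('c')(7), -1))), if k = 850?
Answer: Rational(4143375, 34279) ≈ 120.87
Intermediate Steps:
Add(Mul(-2725, Pow(4897, -1)), Mul(k, Pow(Function('c')(7), -1))) = Add(Mul(-2725, Pow(4897, -1)), Mul(850, Pow(7, -1))) = Add(Mul(-2725, Rational(1, 4897)), Mul(850, Rational(1, 7))) = Add(Rational(-2725, 4897), Rational(850, 7)) = Rational(4143375, 34279)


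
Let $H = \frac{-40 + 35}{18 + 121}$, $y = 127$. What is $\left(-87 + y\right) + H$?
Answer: $\frac{5555}{139} \approx 39.964$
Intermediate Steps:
$H = - \frac{5}{139} \approx -0.035971$
$\left(-87 + y\right) + H = \left(-87 + 127\right) - \frac{5}{139} = 40 - \frac{5}{139} = \frac{5555}{139}$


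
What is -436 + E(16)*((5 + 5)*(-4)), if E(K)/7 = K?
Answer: -4916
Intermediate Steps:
E(K) = 7*K
-436 + E(16)*((5 + 5)*(-4)) = -436 + (7*16)*((5 + 5)*(-4)) = -436 + 112*(10*(-4)) = -436 + 112*(-40) = -436 - 4480 = -4916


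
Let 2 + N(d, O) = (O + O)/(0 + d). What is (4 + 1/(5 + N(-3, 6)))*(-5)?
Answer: -15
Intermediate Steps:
N(d, O) = -2 + 2*O/d (N(d, O) = -2 + (O + O)/(0 + d) = -2 + (2*O)/d = -2 + 2*O/d)
(4 + 1/(5 + N(-3, 6)))*(-5) = (4 + 1/(5 + (-2 + 2*6/(-3))))*(-5) = (4 + 1/(5 + (-2 + 2*6*(-⅓))))*(-5) = (4 + 1/(5 + (-2 - 4)))*(-5) = (4 + 1/(5 - 6))*(-5) = (4 + 1/(-1))*(-5) = (4 - 1)*(-5) = 3*(-5) = -15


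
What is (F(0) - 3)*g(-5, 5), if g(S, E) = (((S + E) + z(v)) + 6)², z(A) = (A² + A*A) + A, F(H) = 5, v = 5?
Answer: 7442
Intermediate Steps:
z(A) = A + 2*A² (z(A) = (A² + A²) + A = 2*A² + A = A + 2*A²)
g(S, E) = (61 + E + S)² (g(S, E) = (((S + E) + 5*(1 + 2*5)) + 6)² = (((E + S) + 5*(1 + 10)) + 6)² = (((E + S) + 5*11) + 6)² = (((E + S) + 55) + 6)² = ((55 + E + S) + 6)² = (61 + E + S)²)
(F(0) - 3)*g(-5, 5) = (5 - 3)*(61 + 5 - 5)² = 2*61² = 2*3721 = 7442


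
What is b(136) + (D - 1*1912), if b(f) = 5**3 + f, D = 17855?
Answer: 16204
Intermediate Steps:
b(f) = 125 + f
b(136) + (D - 1*1912) = (125 + 136) + (17855 - 1*1912) = 261 + (17855 - 1912) = 261 + 15943 = 16204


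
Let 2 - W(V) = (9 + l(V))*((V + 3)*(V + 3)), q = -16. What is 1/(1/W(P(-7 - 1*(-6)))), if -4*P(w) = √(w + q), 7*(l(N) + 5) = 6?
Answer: -2047/56 + 51*I*√17/7 ≈ -36.554 + 30.04*I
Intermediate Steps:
l(N) = -29/7 (l(N) = -5 + (⅐)*6 = -5 + 6/7 = -29/7)
P(w) = -√(-16 + w)/4 (P(w) = -√(w - 16)/4 = -√(-16 + w)/4)
W(V) = 2 - 34*(3 + V)²/7 (W(V) = 2 - (9 - 29/7)*(V + 3)*(V + 3) = 2 - 34*(3 + V)*(3 + V)/7 = 2 - 34*(3 + V)²/7)
1/(1/W(P(-7 - 1*(-6)))) = 1/(1/(2 - 34*(3 - √(-16 + (-7 - 1*(-6)))/4)²/7)) = 1/(1/(2 - 34*(3 - √(-16 + (-7 + 6))/4)²/7)) = 1/(1/(2 - 34*(3 - √(-16 - 1)/4)²/7)) = 1/(1/(2 - 34*(3 - I*√17/4)²/7)) = 2 - 34*(3 - I*√17/4)²/7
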